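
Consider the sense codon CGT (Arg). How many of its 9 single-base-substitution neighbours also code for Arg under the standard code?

3

Position 1: none → 0 synonymous.
Position 2: none → 0 synonymous.
Position 3: CGC, CGA, CGG → 3 synonymous.
Total: 0 + 0 + 3 = 3.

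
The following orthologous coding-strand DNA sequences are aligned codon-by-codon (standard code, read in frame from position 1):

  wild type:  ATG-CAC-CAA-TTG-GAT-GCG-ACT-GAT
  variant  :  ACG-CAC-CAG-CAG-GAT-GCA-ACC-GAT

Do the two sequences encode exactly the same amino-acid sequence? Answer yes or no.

Codon 1: ATG Met / ACG Thr — nonsynonymous.
Codon 2: CAC His / CAC His — identical.
Codon 3: CAA Gln / CAG Gln — synonymous.
Codon 4: TTG Leu / CAG Gln — nonsynonymous.
Codon 5: GAT Asp / GAT Asp — identical.
Codon 6: GCG Ala / GCA Ala — synonymous.
Codon 7: ACT Thr / ACC Thr — synonymous.
Codon 8: GAT Asp / GAT Asp — identical.
Nonsynonymous differences: 2 → different protein.

no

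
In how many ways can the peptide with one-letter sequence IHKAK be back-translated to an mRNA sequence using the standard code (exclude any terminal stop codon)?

Ile: 3 codons.
His: 2 codons.
Lys: 2 codons.
Ala: 4 codons.
Lys: 2 codons.
3 × 2 × 2 × 4 × 2 = 96.

96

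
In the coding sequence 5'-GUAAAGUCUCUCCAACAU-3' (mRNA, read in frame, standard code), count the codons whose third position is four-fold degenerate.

Codon 1 GUA (Val): third position 4-fold.
Codon 2 AAG (Lys): third position 2-fold.
Codon 3 UCU (Ser): third position 4-fold.
Codon 4 CUC (Leu): third position 4-fold.
Codon 5 CAA (Gln): third position 2-fold.
Codon 6 CAU (His): third position 2-fold.
Four-fold degenerate third positions: 3.

3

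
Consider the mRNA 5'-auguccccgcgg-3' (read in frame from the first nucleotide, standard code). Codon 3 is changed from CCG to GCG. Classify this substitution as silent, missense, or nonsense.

Position 7 falls in codon 3: CCG → Pro.
After the substitution the codon is GCG → Ala.
Pro ≠ Ala, so this is a missense mutation.

missense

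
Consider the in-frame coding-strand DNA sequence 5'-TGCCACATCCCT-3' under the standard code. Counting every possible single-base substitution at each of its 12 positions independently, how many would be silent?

Codon 1 (TGC, Cys): 1 synonymous substitution.
Codon 2 (CAC, His): 1 synonymous substitution.
Codon 3 (ATC, Ile): 2 synonymous substitutions.
Codon 4 (CCT, Pro): 3 synonymous substitutions.
Total: 1 + 1 + 2 + 3 = 7.

7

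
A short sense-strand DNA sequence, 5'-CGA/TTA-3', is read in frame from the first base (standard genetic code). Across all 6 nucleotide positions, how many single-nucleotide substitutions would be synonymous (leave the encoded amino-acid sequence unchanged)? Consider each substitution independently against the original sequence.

6

Codon 1 (CGA, Arg): 4 synonymous substitutions.
Codon 2 (TTA, Leu): 2 synonymous substitutions.
Total: 4 + 2 = 6.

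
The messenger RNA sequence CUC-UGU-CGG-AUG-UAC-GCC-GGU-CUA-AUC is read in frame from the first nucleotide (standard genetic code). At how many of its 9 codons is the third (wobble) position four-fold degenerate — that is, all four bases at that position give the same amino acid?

Codon 1 CUC (Leu): third position 4-fold.
Codon 2 UGU (Cys): third position 2-fold.
Codon 3 CGG (Arg): third position 4-fold.
Codon 4 AUG (Met): third position 1-fold.
Codon 5 UAC (Tyr): third position 2-fold.
Codon 6 GCC (Ala): third position 4-fold.
Codon 7 GGU (Gly): third position 4-fold.
Codon 8 CUA (Leu): third position 4-fold.
Codon 9 AUC (Ile): third position 3-fold.
Four-fold degenerate third positions: 5.

5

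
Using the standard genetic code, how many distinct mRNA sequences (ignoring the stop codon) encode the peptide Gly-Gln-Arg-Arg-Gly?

Gly: 4 codons.
Gln: 2 codons.
Arg: 6 codons.
Arg: 6 codons.
Gly: 4 codons.
4 × 2 × 6 × 6 × 4 = 1152.

1152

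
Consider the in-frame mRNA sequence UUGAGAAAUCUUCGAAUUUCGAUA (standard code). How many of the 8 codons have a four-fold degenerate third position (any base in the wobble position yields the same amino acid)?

Codon 1 UUG (Leu): third position 2-fold.
Codon 2 AGA (Arg): third position 2-fold.
Codon 3 AAU (Asn): third position 2-fold.
Codon 4 CUU (Leu): third position 4-fold.
Codon 5 CGA (Arg): third position 4-fold.
Codon 6 AUU (Ile): third position 3-fold.
Codon 7 UCG (Ser): third position 4-fold.
Codon 8 AUA (Ile): third position 3-fold.
Four-fold degenerate third positions: 3.

3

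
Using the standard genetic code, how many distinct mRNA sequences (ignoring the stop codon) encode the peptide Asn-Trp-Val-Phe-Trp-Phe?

32

Asn: 2 codons.
Trp: 1 codon.
Val: 4 codons.
Phe: 2 codons.
Trp: 1 codon.
Phe: 2 codons.
2 × 1 × 4 × 2 × 1 × 2 = 32.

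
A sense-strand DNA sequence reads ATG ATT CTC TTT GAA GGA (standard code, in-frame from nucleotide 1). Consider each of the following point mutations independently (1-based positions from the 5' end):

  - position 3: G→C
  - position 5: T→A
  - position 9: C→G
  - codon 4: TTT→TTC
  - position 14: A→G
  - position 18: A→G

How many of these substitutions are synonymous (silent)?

3

Codon 1: ATG (Met) → ATC (Ile) — missense.
Codon 2: ATT (Ile) → AAT (Asn) — missense.
Codon 3: CTC (Leu) → CTG (Leu) — synonymous.
Codon 4: TTT (Phe) → TTC (Phe) — synonymous.
Codon 5: GAA (Glu) → GGA (Gly) — missense.
Codon 6: GGA (Gly) → GGG (Gly) — synonymous.
Synonymous: 3 of 6.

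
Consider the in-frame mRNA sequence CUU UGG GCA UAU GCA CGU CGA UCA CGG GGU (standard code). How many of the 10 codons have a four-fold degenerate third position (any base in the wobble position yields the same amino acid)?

8

Codon 1 CUU (Leu): third position 4-fold.
Codon 2 UGG (Trp): third position 1-fold.
Codon 3 GCA (Ala): third position 4-fold.
Codon 4 UAU (Tyr): third position 2-fold.
Codon 5 GCA (Ala): third position 4-fold.
Codon 6 CGU (Arg): third position 4-fold.
Codon 7 CGA (Arg): third position 4-fold.
Codon 8 UCA (Ser): third position 4-fold.
Codon 9 CGG (Arg): third position 4-fold.
Codon 10 GGU (Gly): third position 4-fold.
Four-fold degenerate third positions: 8.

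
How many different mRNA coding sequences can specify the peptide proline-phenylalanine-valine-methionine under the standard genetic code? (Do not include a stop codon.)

Pro: 4 codons.
Phe: 2 codons.
Val: 4 codons.
Met: 1 codon.
4 × 2 × 4 × 1 = 32.

32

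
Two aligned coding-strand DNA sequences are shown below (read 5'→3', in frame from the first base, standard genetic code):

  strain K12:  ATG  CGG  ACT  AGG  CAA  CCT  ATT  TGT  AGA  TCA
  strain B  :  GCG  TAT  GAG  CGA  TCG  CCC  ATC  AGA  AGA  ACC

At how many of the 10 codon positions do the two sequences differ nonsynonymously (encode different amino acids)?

Codon 1: ATG Met / GCG Ala — nonsynonymous.
Codon 2: CGG Arg / TAT Tyr — nonsynonymous.
Codon 3: ACT Thr / GAG Glu — nonsynonymous.
Codon 4: AGG Arg / CGA Arg — synonymous.
Codon 5: CAA Gln / TCG Ser — nonsynonymous.
Codon 6: CCT Pro / CCC Pro — synonymous.
Codon 7: ATT Ile / ATC Ile — synonymous.
Codon 8: TGT Cys / AGA Arg — nonsynonymous.
Codon 9: AGA Arg / AGA Arg — identical.
Codon 10: TCA Ser / ACC Thr — nonsynonymous.
Nonsynonymous differences: 6.

6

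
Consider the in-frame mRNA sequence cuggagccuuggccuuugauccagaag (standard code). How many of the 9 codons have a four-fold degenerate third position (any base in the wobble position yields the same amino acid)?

3

Codon 1 CUG (Leu): third position 4-fold.
Codon 2 GAG (Glu): third position 2-fold.
Codon 3 CCU (Pro): third position 4-fold.
Codon 4 UGG (Trp): third position 1-fold.
Codon 5 CCU (Pro): third position 4-fold.
Codon 6 UUG (Leu): third position 2-fold.
Codon 7 AUC (Ile): third position 3-fold.
Codon 8 CAG (Gln): third position 2-fold.
Codon 9 AAG (Lys): third position 2-fold.
Four-fold degenerate third positions: 3.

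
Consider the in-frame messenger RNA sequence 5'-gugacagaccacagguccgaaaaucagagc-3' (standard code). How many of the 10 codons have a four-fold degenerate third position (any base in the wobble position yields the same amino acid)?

Codon 1 GUG (Val): third position 4-fold.
Codon 2 ACA (Thr): third position 4-fold.
Codon 3 GAC (Asp): third position 2-fold.
Codon 4 CAC (His): third position 2-fold.
Codon 5 AGG (Arg): third position 2-fold.
Codon 6 UCC (Ser): third position 4-fold.
Codon 7 GAA (Glu): third position 2-fold.
Codon 8 AAU (Asn): third position 2-fold.
Codon 9 CAG (Gln): third position 2-fold.
Codon 10 AGC (Ser): third position 2-fold.
Four-fold degenerate third positions: 3.

3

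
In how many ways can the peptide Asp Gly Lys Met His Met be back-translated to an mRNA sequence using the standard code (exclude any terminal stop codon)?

Asp: 2 codons.
Gly: 4 codons.
Lys: 2 codons.
Met: 1 codon.
His: 2 codons.
Met: 1 codon.
2 × 4 × 2 × 1 × 2 × 1 = 32.

32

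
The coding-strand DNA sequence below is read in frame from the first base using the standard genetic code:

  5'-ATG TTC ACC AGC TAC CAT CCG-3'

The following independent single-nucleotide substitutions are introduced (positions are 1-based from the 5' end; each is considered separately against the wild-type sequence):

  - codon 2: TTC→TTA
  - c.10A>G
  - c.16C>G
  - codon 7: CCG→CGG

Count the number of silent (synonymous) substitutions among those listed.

Codon 2: TTC (Phe) → TTA (Leu) — missense.
Codon 4: AGC (Ser) → GGC (Gly) — missense.
Codon 6: CAT (His) → GAT (Asp) — missense.
Codon 7: CCG (Pro) → CGG (Arg) — missense.
Synonymous: 0 of 4.

0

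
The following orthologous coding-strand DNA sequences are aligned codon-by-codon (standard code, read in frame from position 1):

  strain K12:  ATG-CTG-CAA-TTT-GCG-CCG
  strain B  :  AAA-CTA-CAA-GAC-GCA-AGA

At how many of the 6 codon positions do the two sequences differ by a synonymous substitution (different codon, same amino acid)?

Codon 1: ATG Met / AAA Lys — nonsynonymous.
Codon 2: CTG Leu / CTA Leu — synonymous.
Codon 3: CAA Gln / CAA Gln — identical.
Codon 4: TTT Phe / GAC Asp — nonsynonymous.
Codon 5: GCG Ala / GCA Ala — synonymous.
Codon 6: CCG Pro / AGA Arg — nonsynonymous.
Synonymous differences: 2.

2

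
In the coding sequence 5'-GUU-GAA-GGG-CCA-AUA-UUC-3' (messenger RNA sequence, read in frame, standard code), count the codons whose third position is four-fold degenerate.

Codon 1 GUU (Val): third position 4-fold.
Codon 2 GAA (Glu): third position 2-fold.
Codon 3 GGG (Gly): third position 4-fold.
Codon 4 CCA (Pro): third position 4-fold.
Codon 5 AUA (Ile): third position 3-fold.
Codon 6 UUC (Phe): third position 2-fold.
Four-fold degenerate third positions: 3.

3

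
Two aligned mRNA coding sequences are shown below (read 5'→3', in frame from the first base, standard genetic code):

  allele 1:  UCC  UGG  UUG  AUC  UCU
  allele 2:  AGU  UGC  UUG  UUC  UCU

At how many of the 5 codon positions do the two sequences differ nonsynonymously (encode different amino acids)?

2

Codon 1: UCC Ser / AGU Ser — synonymous.
Codon 2: UGG Trp / UGC Cys — nonsynonymous.
Codon 3: UUG Leu / UUG Leu — identical.
Codon 4: AUC Ile / UUC Phe — nonsynonymous.
Codon 5: UCU Ser / UCU Ser — identical.
Nonsynonymous differences: 2.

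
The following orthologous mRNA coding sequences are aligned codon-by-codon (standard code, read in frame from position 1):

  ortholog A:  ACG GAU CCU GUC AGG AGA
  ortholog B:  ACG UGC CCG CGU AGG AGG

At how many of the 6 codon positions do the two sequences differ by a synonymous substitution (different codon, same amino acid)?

Codon 1: ACG Thr / ACG Thr — identical.
Codon 2: GAU Asp / UGC Cys — nonsynonymous.
Codon 3: CCU Pro / CCG Pro — synonymous.
Codon 4: GUC Val / CGU Arg — nonsynonymous.
Codon 5: AGG Arg / AGG Arg — identical.
Codon 6: AGA Arg / AGG Arg — synonymous.
Synonymous differences: 2.

2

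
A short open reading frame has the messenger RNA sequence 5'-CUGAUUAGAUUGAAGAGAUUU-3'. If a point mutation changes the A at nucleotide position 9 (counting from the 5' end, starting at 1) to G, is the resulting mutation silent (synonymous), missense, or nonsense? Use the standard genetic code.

silent

Position 9 falls in codon 3: AGA → Arg.
After the substitution the codon is AGG → Arg.
Both encode Arg, so the change is synonymous.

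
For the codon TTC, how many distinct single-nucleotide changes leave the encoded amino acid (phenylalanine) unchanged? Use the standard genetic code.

Position 1: none → 0 synonymous.
Position 2: none → 0 synonymous.
Position 3: TTT → 1 synonymous.
Total: 0 + 0 + 1 = 1.

1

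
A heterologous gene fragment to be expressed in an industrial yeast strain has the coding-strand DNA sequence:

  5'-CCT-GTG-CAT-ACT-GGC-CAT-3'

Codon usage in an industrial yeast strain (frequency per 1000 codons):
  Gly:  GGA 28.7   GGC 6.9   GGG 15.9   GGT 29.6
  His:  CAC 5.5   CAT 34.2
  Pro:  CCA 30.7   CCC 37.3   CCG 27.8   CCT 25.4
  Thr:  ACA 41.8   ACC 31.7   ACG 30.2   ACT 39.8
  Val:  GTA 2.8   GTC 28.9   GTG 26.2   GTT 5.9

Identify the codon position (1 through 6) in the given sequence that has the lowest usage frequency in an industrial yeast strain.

Codon 1 CCT (Pro): 25.4 per 1000.
Codon 2 GTG (Val): 26.2 per 1000.
Codon 3 CAT (His): 34.2 per 1000.
Codon 4 ACT (Thr): 39.8 per 1000.
Codon 5 GGC (Gly): 6.9 per 1000.
Codon 6 CAT (His): 34.2 per 1000.
Lowest frequency is 6.9 at codon 5.

5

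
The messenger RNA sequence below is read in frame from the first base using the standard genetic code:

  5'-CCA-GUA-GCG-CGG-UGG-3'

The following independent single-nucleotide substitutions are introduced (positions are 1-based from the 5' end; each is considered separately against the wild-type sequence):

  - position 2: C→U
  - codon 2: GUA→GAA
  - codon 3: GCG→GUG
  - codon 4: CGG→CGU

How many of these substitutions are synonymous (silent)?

1

Codon 1: CCA (Pro) → CUA (Leu) — missense.
Codon 2: GUA (Val) → GAA (Glu) — missense.
Codon 3: GCG (Ala) → GUG (Val) — missense.
Codon 4: CGG (Arg) → CGU (Arg) — synonymous.
Synonymous: 1 of 4.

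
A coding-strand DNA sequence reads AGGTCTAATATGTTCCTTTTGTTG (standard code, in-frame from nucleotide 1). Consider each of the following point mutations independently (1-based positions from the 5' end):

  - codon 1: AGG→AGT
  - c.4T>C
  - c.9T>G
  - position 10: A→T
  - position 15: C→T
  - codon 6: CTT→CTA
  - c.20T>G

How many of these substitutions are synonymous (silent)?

2

Codon 1: AGG (Arg) → AGT (Ser) — missense.
Codon 2: TCT (Ser) → CCT (Pro) — missense.
Codon 3: AAT (Asn) → AAG (Lys) — missense.
Codon 4: ATG (Met) → TTG (Leu) — missense.
Codon 5: TTC (Phe) → TTT (Phe) — synonymous.
Codon 6: CTT (Leu) → CTA (Leu) — synonymous.
Codon 7: TTG (Leu) → TGG (Trp) — missense.
Synonymous: 2 of 7.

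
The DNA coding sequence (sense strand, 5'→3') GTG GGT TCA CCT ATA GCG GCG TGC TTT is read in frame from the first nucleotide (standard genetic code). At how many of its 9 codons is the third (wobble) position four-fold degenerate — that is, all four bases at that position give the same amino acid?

6

Codon 1 GTG (Val): third position 4-fold.
Codon 2 GGT (Gly): third position 4-fold.
Codon 3 TCA (Ser): third position 4-fold.
Codon 4 CCT (Pro): third position 4-fold.
Codon 5 ATA (Ile): third position 3-fold.
Codon 6 GCG (Ala): third position 4-fold.
Codon 7 GCG (Ala): third position 4-fold.
Codon 8 TGC (Cys): third position 2-fold.
Codon 9 TTT (Phe): third position 2-fold.
Four-fold degenerate third positions: 6.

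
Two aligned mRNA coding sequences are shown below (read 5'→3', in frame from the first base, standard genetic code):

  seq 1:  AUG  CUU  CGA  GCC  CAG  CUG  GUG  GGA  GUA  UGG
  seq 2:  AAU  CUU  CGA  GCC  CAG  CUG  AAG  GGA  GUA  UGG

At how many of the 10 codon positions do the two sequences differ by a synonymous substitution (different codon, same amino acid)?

Codon 1: AUG Met / AAU Asn — nonsynonymous.
Codon 2: CUU Leu / CUU Leu — identical.
Codon 3: CGA Arg / CGA Arg — identical.
Codon 4: GCC Ala / GCC Ala — identical.
Codon 5: CAG Gln / CAG Gln — identical.
Codon 6: CUG Leu / CUG Leu — identical.
Codon 7: GUG Val / AAG Lys — nonsynonymous.
Codon 8: GGA Gly / GGA Gly — identical.
Codon 9: GUA Val / GUA Val — identical.
Codon 10: UGG Trp / UGG Trp — identical.
Synonymous differences: 0.

0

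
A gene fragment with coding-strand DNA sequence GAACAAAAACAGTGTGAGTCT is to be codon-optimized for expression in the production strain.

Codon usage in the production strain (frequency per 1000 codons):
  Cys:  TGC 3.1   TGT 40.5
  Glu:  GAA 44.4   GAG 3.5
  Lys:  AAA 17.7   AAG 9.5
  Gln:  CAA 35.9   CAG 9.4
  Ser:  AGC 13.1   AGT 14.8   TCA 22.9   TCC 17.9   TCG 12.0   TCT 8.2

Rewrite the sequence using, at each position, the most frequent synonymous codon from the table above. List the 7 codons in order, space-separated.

Codon 1 (Glu): best is GAA at 44.4.
Codon 2 (Gln): best is CAA at 35.9.
Codon 3 (Lys): best is AAA at 17.7.
Codon 4 (Gln): best is CAA at 35.9.
Codon 5 (Cys): best is TGT at 40.5.
Codon 6 (Glu): best is GAA at 44.4.
Codon 7 (Ser): best is TCA at 22.9.

GAA CAA AAA CAA TGT GAA TCA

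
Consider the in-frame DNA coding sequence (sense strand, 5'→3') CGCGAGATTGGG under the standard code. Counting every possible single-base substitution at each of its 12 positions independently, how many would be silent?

9

Codon 1 (CGC, Arg): 3 synonymous substitutions.
Codon 2 (GAG, Glu): 1 synonymous substitution.
Codon 3 (ATT, Ile): 2 synonymous substitutions.
Codon 4 (GGG, Gly): 3 synonymous substitutions.
Total: 3 + 1 + 2 + 3 = 9.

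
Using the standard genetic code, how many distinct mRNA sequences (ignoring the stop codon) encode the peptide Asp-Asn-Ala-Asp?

Asp: 2 codons.
Asn: 2 codons.
Ala: 4 codons.
Asp: 2 codons.
2 × 2 × 4 × 2 = 32.

32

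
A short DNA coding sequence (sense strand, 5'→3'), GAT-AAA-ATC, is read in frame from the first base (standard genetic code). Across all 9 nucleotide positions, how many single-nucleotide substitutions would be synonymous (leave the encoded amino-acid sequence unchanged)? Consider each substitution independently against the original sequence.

Codon 1 (GAT, Asp): 1 synonymous substitution.
Codon 2 (AAA, Lys): 1 synonymous substitution.
Codon 3 (ATC, Ile): 2 synonymous substitutions.
Total: 1 + 1 + 2 = 4.

4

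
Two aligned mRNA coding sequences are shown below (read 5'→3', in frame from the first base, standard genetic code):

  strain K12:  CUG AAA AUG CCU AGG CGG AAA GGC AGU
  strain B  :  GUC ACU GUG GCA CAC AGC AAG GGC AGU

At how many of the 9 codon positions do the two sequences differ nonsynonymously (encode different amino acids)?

Codon 1: CUG Leu / GUC Val — nonsynonymous.
Codon 2: AAA Lys / ACU Thr — nonsynonymous.
Codon 3: AUG Met / GUG Val — nonsynonymous.
Codon 4: CCU Pro / GCA Ala — nonsynonymous.
Codon 5: AGG Arg / CAC His — nonsynonymous.
Codon 6: CGG Arg / AGC Ser — nonsynonymous.
Codon 7: AAA Lys / AAG Lys — synonymous.
Codon 8: GGC Gly / GGC Gly — identical.
Codon 9: AGU Ser / AGU Ser — identical.
Nonsynonymous differences: 6.

6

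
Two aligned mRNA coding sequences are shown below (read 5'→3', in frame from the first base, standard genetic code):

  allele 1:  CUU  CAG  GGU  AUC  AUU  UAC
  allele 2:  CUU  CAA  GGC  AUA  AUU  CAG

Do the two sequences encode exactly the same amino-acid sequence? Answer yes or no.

Codon 1: CUU Leu / CUU Leu — identical.
Codon 2: CAG Gln / CAA Gln — synonymous.
Codon 3: GGU Gly / GGC Gly — synonymous.
Codon 4: AUC Ile / AUA Ile — synonymous.
Codon 5: AUU Ile / AUU Ile — identical.
Codon 6: UAC Tyr / CAG Gln — nonsynonymous.
Nonsynonymous differences: 1 → different protein.

no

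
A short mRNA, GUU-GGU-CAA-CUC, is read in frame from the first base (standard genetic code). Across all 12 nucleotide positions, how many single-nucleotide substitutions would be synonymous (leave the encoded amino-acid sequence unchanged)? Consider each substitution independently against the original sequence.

Codon 1 (GUU, Val): 3 synonymous substitutions.
Codon 2 (GGU, Gly): 3 synonymous substitutions.
Codon 3 (CAA, Gln): 1 synonymous substitution.
Codon 4 (CUC, Leu): 3 synonymous substitutions.
Total: 3 + 3 + 1 + 3 = 10.

10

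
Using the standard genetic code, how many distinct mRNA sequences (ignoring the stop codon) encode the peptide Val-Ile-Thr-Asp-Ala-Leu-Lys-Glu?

9216

Val: 4 codons.
Ile: 3 codons.
Thr: 4 codons.
Asp: 2 codons.
Ala: 4 codons.
Leu: 6 codons.
Lys: 2 codons.
Glu: 2 codons.
4 × 3 × 4 × 2 × 4 × 6 × 2 × 2 = 9216.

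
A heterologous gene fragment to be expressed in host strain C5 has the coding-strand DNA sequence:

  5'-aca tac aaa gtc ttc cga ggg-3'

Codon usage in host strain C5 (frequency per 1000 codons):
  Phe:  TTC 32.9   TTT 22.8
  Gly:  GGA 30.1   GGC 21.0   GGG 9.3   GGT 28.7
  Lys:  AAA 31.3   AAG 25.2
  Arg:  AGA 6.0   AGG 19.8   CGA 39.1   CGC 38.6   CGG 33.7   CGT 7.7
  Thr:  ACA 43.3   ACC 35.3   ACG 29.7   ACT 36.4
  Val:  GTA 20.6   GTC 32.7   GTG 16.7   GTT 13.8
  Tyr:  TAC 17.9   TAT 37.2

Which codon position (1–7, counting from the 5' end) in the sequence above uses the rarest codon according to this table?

Codon 1 ACA (Thr): 43.3 per 1000.
Codon 2 TAC (Tyr): 17.9 per 1000.
Codon 3 AAA (Lys): 31.3 per 1000.
Codon 4 GTC (Val): 32.7 per 1000.
Codon 5 TTC (Phe): 32.9 per 1000.
Codon 6 CGA (Arg): 39.1 per 1000.
Codon 7 GGG (Gly): 9.3 per 1000.
Lowest frequency is 9.3 at codon 7.

7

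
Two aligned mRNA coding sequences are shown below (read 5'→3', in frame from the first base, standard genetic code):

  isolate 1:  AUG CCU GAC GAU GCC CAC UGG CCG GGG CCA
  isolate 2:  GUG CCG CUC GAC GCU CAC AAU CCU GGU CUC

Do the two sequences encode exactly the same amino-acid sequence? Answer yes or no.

Codon 1: AUG Met / GUG Val — nonsynonymous.
Codon 2: CCU Pro / CCG Pro — synonymous.
Codon 3: GAC Asp / CUC Leu — nonsynonymous.
Codon 4: GAU Asp / GAC Asp — synonymous.
Codon 5: GCC Ala / GCU Ala — synonymous.
Codon 6: CAC His / CAC His — identical.
Codon 7: UGG Trp / AAU Asn — nonsynonymous.
Codon 8: CCG Pro / CCU Pro — synonymous.
Codon 9: GGG Gly / GGU Gly — synonymous.
Codon 10: CCA Pro / CUC Leu — nonsynonymous.
Nonsynonymous differences: 4 → different protein.

no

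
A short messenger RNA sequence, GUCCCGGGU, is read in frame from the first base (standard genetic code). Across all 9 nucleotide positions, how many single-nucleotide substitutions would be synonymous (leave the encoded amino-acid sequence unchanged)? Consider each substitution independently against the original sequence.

9

Codon 1 (GUC, Val): 3 synonymous substitutions.
Codon 2 (CCG, Pro): 3 synonymous substitutions.
Codon 3 (GGU, Gly): 3 synonymous substitutions.
Total: 3 + 3 + 3 = 9.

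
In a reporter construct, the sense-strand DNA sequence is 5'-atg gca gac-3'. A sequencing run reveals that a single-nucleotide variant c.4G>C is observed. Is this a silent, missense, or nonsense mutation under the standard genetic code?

Position 4 falls in codon 2: GCA → Ala.
After the substitution the codon is CCA → Pro.
Ala ≠ Pro, so this is a missense mutation.

missense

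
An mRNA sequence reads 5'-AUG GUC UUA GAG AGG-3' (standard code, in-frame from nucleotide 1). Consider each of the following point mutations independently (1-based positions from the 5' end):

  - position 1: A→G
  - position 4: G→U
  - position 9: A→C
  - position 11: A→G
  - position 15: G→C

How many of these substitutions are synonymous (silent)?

Codon 1: AUG (Met) → GUG (Val) — missense.
Codon 2: GUC (Val) → UUC (Phe) — missense.
Codon 3: UUA (Leu) → UUC (Phe) — missense.
Codon 4: GAG (Glu) → GGG (Gly) — missense.
Codon 5: AGG (Arg) → AGC (Ser) — missense.
Synonymous: 0 of 5.

0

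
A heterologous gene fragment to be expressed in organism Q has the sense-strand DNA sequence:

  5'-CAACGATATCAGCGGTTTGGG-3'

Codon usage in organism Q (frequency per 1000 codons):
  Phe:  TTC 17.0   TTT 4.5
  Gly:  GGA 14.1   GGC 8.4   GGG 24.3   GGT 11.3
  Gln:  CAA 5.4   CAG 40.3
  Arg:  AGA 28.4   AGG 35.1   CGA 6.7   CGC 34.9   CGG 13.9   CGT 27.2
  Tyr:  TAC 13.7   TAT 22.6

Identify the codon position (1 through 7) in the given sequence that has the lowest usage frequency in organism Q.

Codon 1 CAA (Gln): 5.4 per 1000.
Codon 2 CGA (Arg): 6.7 per 1000.
Codon 3 TAT (Tyr): 22.6 per 1000.
Codon 4 CAG (Gln): 40.3 per 1000.
Codon 5 CGG (Arg): 13.9 per 1000.
Codon 6 TTT (Phe): 4.5 per 1000.
Codon 7 GGG (Gly): 24.3 per 1000.
Lowest frequency is 4.5 at codon 6.

6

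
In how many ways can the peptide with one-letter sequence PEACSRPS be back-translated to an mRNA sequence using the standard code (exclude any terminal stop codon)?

55296

Pro: 4 codons.
Glu: 2 codons.
Ala: 4 codons.
Cys: 2 codons.
Ser: 6 codons.
Arg: 6 codons.
Pro: 4 codons.
Ser: 6 codons.
4 × 2 × 4 × 2 × 6 × 6 × 4 × 6 = 55296.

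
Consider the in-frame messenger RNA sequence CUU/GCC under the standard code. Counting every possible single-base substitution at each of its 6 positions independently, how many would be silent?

Codon 1 (CUU, Leu): 3 synonymous substitutions.
Codon 2 (GCC, Ala): 3 synonymous substitutions.
Total: 3 + 3 = 6.

6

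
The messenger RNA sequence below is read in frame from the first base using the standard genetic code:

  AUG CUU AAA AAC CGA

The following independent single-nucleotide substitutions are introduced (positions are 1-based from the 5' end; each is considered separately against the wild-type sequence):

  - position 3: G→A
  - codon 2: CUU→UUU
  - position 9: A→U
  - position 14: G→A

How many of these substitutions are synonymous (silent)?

Codon 1: AUG (Met) → AUA (Ile) — missense.
Codon 2: CUU (Leu) → UUU (Phe) — missense.
Codon 3: AAA (Lys) → AAU (Asn) — missense.
Codon 5: CGA (Arg) → CAA (Gln) — missense.
Synonymous: 0 of 4.

0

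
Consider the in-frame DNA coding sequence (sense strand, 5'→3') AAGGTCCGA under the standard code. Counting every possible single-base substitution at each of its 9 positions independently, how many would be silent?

8

Codon 1 (AAG, Lys): 1 synonymous substitution.
Codon 2 (GTC, Val): 3 synonymous substitutions.
Codon 3 (CGA, Arg): 4 synonymous substitutions.
Total: 1 + 3 + 4 = 8.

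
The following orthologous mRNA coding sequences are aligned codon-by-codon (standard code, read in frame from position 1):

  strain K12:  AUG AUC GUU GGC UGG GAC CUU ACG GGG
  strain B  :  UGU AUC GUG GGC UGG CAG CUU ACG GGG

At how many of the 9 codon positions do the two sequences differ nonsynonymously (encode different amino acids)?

2

Codon 1: AUG Met / UGU Cys — nonsynonymous.
Codon 2: AUC Ile / AUC Ile — identical.
Codon 3: GUU Val / GUG Val — synonymous.
Codon 4: GGC Gly / GGC Gly — identical.
Codon 5: UGG Trp / UGG Trp — identical.
Codon 6: GAC Asp / CAG Gln — nonsynonymous.
Codon 7: CUU Leu / CUU Leu — identical.
Codon 8: ACG Thr / ACG Thr — identical.
Codon 9: GGG Gly / GGG Gly — identical.
Nonsynonymous differences: 2.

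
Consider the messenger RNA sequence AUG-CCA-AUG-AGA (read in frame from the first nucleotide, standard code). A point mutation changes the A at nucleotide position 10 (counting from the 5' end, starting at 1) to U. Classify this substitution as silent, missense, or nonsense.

nonsense

Position 10 falls in codon 4: AGA → Arg.
After the substitution the codon is UGA → Stop.
The new codon is a stop codon, so this is a nonsense mutation.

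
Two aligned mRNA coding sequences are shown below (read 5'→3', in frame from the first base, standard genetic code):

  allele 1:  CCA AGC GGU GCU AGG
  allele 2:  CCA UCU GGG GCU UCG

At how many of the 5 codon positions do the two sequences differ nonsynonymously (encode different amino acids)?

1

Codon 1: CCA Pro / CCA Pro — identical.
Codon 2: AGC Ser / UCU Ser — synonymous.
Codon 3: GGU Gly / GGG Gly — synonymous.
Codon 4: GCU Ala / GCU Ala — identical.
Codon 5: AGG Arg / UCG Ser — nonsynonymous.
Nonsynonymous differences: 1.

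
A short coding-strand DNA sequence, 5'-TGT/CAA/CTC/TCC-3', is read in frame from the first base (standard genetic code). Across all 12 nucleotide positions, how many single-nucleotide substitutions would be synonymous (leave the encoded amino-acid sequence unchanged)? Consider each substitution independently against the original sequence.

Codon 1 (TGT, Cys): 1 synonymous substitution.
Codon 2 (CAA, Gln): 1 synonymous substitution.
Codon 3 (CTC, Leu): 3 synonymous substitutions.
Codon 4 (TCC, Ser): 3 synonymous substitutions.
Total: 1 + 1 + 3 + 3 = 8.

8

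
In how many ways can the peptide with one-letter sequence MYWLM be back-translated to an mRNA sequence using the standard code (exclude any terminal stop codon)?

Met: 1 codon.
Tyr: 2 codons.
Trp: 1 codon.
Leu: 6 codons.
Met: 1 codon.
1 × 2 × 1 × 6 × 1 = 12.

12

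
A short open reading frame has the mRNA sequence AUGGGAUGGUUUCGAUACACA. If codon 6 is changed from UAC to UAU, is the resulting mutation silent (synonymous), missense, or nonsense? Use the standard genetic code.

silent

Position 18 falls in codon 6: UAC → Tyr.
After the substitution the codon is UAU → Tyr.
Both encode Tyr, so the change is synonymous.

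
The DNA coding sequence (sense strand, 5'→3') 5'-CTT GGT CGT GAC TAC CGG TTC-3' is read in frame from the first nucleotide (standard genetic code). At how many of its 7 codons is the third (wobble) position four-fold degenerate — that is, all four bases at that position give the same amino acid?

Codon 1 CTT (Leu): third position 4-fold.
Codon 2 GGT (Gly): third position 4-fold.
Codon 3 CGT (Arg): third position 4-fold.
Codon 4 GAC (Asp): third position 2-fold.
Codon 5 TAC (Tyr): third position 2-fold.
Codon 6 CGG (Arg): third position 4-fold.
Codon 7 TTC (Phe): third position 2-fold.
Four-fold degenerate third positions: 4.

4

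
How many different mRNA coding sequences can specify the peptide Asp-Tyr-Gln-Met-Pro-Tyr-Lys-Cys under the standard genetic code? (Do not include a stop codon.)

Asp: 2 codons.
Tyr: 2 codons.
Gln: 2 codons.
Met: 1 codon.
Pro: 4 codons.
Tyr: 2 codons.
Lys: 2 codons.
Cys: 2 codons.
2 × 2 × 2 × 1 × 4 × 2 × 2 × 2 = 256.

256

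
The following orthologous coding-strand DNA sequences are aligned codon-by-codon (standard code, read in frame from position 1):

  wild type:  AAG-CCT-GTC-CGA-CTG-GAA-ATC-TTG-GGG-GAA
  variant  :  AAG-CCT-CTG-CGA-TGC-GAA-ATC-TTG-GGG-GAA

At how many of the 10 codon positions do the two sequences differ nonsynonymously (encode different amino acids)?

2

Codon 1: AAG Lys / AAG Lys — identical.
Codon 2: CCT Pro / CCT Pro — identical.
Codon 3: GTC Val / CTG Leu — nonsynonymous.
Codon 4: CGA Arg / CGA Arg — identical.
Codon 5: CTG Leu / TGC Cys — nonsynonymous.
Codon 6: GAA Glu / GAA Glu — identical.
Codon 7: ATC Ile / ATC Ile — identical.
Codon 8: TTG Leu / TTG Leu — identical.
Codon 9: GGG Gly / GGG Gly — identical.
Codon 10: GAA Glu / GAA Glu — identical.
Nonsynonymous differences: 2.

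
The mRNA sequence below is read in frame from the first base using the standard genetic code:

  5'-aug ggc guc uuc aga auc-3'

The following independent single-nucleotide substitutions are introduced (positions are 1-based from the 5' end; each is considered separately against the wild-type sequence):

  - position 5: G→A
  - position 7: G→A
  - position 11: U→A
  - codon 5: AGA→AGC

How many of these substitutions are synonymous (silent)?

Codon 2: GGC (Gly) → GAC (Asp) — missense.
Codon 3: GUC (Val) → AUC (Ile) — missense.
Codon 4: UUC (Phe) → UAC (Tyr) — missense.
Codon 5: AGA (Arg) → AGC (Ser) — missense.
Synonymous: 0 of 4.

0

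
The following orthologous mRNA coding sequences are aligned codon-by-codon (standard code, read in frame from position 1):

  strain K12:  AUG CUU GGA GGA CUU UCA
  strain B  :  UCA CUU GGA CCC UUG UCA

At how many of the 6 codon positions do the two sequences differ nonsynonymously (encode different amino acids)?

Codon 1: AUG Met / UCA Ser — nonsynonymous.
Codon 2: CUU Leu / CUU Leu — identical.
Codon 3: GGA Gly / GGA Gly — identical.
Codon 4: GGA Gly / CCC Pro — nonsynonymous.
Codon 5: CUU Leu / UUG Leu — synonymous.
Codon 6: UCA Ser / UCA Ser — identical.
Nonsynonymous differences: 2.

2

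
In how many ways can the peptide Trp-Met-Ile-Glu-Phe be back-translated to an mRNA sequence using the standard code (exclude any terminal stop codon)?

Trp: 1 codon.
Met: 1 codon.
Ile: 3 codons.
Glu: 2 codons.
Phe: 2 codons.
1 × 1 × 3 × 2 × 2 = 12.

12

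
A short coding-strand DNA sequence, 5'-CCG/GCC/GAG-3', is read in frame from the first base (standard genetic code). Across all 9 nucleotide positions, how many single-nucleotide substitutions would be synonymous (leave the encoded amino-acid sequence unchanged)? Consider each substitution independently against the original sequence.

Codon 1 (CCG, Pro): 3 synonymous substitutions.
Codon 2 (GCC, Ala): 3 synonymous substitutions.
Codon 3 (GAG, Glu): 1 synonymous substitution.
Total: 3 + 3 + 1 = 7.

7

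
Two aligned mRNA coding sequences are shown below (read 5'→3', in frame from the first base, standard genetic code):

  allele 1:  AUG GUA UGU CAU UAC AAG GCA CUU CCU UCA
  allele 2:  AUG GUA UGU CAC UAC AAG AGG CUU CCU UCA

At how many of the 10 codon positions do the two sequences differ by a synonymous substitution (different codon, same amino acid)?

Codon 1: AUG Met / AUG Met — identical.
Codon 2: GUA Val / GUA Val — identical.
Codon 3: UGU Cys / UGU Cys — identical.
Codon 4: CAU His / CAC His — synonymous.
Codon 5: UAC Tyr / UAC Tyr — identical.
Codon 6: AAG Lys / AAG Lys — identical.
Codon 7: GCA Ala / AGG Arg — nonsynonymous.
Codon 8: CUU Leu / CUU Leu — identical.
Codon 9: CCU Pro / CCU Pro — identical.
Codon 10: UCA Ser / UCA Ser — identical.
Synonymous differences: 1.

1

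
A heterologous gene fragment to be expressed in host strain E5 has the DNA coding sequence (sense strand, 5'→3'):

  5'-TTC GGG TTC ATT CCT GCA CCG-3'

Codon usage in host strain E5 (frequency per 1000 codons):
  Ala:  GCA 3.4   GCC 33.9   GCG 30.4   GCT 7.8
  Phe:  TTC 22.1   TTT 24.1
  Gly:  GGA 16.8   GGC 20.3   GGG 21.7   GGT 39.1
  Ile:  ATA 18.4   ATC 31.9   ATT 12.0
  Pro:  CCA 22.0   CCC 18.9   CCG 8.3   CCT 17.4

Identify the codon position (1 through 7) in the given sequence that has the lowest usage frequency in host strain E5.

6

Codon 1 TTC (Phe): 22.1 per 1000.
Codon 2 GGG (Gly): 21.7 per 1000.
Codon 3 TTC (Phe): 22.1 per 1000.
Codon 4 ATT (Ile): 12.0 per 1000.
Codon 5 CCT (Pro): 17.4 per 1000.
Codon 6 GCA (Ala): 3.4 per 1000.
Codon 7 CCG (Pro): 8.3 per 1000.
Lowest frequency is 3.4 at codon 6.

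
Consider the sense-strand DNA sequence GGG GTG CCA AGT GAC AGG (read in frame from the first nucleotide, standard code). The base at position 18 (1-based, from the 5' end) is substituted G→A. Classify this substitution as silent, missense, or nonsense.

Position 18 falls in codon 6: AGG → Arg.
After the substitution the codon is AGA → Arg.
Both encode Arg, so the change is synonymous.

silent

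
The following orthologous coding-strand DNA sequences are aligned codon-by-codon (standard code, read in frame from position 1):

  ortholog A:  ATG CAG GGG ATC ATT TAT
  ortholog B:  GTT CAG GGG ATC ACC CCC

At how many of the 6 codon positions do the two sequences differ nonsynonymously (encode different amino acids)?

3

Codon 1: ATG Met / GTT Val — nonsynonymous.
Codon 2: CAG Gln / CAG Gln — identical.
Codon 3: GGG Gly / GGG Gly — identical.
Codon 4: ATC Ile / ATC Ile — identical.
Codon 5: ATT Ile / ACC Thr — nonsynonymous.
Codon 6: TAT Tyr / CCC Pro — nonsynonymous.
Nonsynonymous differences: 3.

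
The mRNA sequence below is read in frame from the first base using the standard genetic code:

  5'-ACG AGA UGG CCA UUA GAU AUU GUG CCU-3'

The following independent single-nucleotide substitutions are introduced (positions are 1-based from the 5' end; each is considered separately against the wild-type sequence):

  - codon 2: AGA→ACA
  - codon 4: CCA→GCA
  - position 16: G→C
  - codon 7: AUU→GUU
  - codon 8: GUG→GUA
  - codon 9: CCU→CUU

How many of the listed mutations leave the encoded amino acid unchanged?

1

Codon 2: AGA (Arg) → ACA (Thr) — missense.
Codon 4: CCA (Pro) → GCA (Ala) — missense.
Codon 6: GAU (Asp) → CAU (His) — missense.
Codon 7: AUU (Ile) → GUU (Val) — missense.
Codon 8: GUG (Val) → GUA (Val) — synonymous.
Codon 9: CCU (Pro) → CUU (Leu) — missense.
Synonymous: 1 of 6.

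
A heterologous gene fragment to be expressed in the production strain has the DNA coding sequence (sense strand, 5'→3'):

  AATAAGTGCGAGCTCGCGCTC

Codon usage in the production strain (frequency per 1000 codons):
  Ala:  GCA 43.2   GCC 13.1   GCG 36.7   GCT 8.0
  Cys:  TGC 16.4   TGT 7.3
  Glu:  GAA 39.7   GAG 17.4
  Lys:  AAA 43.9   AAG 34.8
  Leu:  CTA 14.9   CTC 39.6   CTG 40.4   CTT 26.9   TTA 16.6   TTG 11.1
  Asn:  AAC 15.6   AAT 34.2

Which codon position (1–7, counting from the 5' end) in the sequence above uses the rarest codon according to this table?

Codon 1 AAT (Asn): 34.2 per 1000.
Codon 2 AAG (Lys): 34.8 per 1000.
Codon 3 TGC (Cys): 16.4 per 1000.
Codon 4 GAG (Glu): 17.4 per 1000.
Codon 5 CTC (Leu): 39.6 per 1000.
Codon 6 GCG (Ala): 36.7 per 1000.
Codon 7 CTC (Leu): 39.6 per 1000.
Lowest frequency is 16.4 at codon 3.

3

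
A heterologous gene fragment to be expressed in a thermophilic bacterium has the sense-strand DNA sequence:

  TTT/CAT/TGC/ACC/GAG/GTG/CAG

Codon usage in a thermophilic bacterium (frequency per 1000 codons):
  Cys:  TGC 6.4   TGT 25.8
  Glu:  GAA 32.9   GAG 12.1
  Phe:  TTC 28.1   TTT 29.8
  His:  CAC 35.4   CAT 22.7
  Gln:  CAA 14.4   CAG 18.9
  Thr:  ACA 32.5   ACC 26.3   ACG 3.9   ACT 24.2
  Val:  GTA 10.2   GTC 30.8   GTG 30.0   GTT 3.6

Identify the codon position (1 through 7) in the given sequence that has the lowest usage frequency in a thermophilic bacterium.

Codon 1 TTT (Phe): 29.8 per 1000.
Codon 2 CAT (His): 22.7 per 1000.
Codon 3 TGC (Cys): 6.4 per 1000.
Codon 4 ACC (Thr): 26.3 per 1000.
Codon 5 GAG (Glu): 12.1 per 1000.
Codon 6 GTG (Val): 30.0 per 1000.
Codon 7 CAG (Gln): 18.9 per 1000.
Lowest frequency is 6.4 at codon 3.

3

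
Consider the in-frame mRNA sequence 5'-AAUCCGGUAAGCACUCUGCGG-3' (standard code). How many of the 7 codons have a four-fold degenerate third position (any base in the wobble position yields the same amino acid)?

5

Codon 1 AAU (Asn): third position 2-fold.
Codon 2 CCG (Pro): third position 4-fold.
Codon 3 GUA (Val): third position 4-fold.
Codon 4 AGC (Ser): third position 2-fold.
Codon 5 ACU (Thr): third position 4-fold.
Codon 6 CUG (Leu): third position 4-fold.
Codon 7 CGG (Arg): third position 4-fold.
Four-fold degenerate third positions: 5.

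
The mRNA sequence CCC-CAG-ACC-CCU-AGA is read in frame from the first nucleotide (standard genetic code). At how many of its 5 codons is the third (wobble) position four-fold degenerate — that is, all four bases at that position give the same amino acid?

Codon 1 CCC (Pro): third position 4-fold.
Codon 2 CAG (Gln): third position 2-fold.
Codon 3 ACC (Thr): third position 4-fold.
Codon 4 CCU (Pro): third position 4-fold.
Codon 5 AGA (Arg): third position 2-fold.
Four-fold degenerate third positions: 3.

3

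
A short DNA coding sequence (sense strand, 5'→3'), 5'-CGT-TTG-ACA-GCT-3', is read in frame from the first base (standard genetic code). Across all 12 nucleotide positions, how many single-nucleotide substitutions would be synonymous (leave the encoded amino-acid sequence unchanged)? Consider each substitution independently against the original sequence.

11

Codon 1 (CGT, Arg): 3 synonymous substitutions.
Codon 2 (TTG, Leu): 2 synonymous substitutions.
Codon 3 (ACA, Thr): 3 synonymous substitutions.
Codon 4 (GCT, Ala): 3 synonymous substitutions.
Total: 3 + 2 + 3 + 3 = 11.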